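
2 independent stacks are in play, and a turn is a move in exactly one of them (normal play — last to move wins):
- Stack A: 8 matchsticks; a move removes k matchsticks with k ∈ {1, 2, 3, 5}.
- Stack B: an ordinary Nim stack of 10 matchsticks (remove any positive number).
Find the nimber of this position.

Build the Grundy sequence for stack A with g(k) = mex{g(k−s) : s ∈ {1, 2, 3, 5}, s ≤ k}:
g(0) = mex{} = 0
g(1) = mex{0} = 1
g(2) = mex{0,1} = 2
g(3) = mex{0,1,2} = 3
g(4) = mex{1,2,3} = 0
g(5) = mex{0,2,3} = 1
g(6) = mex{0,1,3} = 2
g(7) = mex{0,1,2} = 3
g(8) = mex{1,2,3} = 0
So g(8) = 0.
Stack B is a plain Nim stack of size 10, so its Grundy value is 10.
The value of a disjunctive sum is the nim-sum of the parts.
Combined value = 0 XOR 10 = 10.

10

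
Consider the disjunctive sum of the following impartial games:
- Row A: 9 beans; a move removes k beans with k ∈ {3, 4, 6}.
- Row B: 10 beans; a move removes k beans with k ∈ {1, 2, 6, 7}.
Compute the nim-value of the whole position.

For row A, compute g(0), g(1), … with moves {3, 4, 6}:
k:     0  1  2  3  4  5  6  7  8  9
g(k):  0  0  0  1  1  1  2  2  2  0
So g(9) = 0.
For row B, compute g(0), g(1), … with moves {1, 2, 6, 7}:
k:     0  1  2  3  4  5  6  7  8  9 10
g(k):  0  1  2  0  1  2  3  4  0  1  2
So g(10) = 2.
The value of a disjunctive sum is the nim-sum of the parts.
Combined value = 0 ⊕ 2 = 2.

2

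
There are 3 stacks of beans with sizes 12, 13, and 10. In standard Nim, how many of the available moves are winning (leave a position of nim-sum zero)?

In binary:
  1100  (12)
  1101  (13)
  1010  (10)
  ----
  1011  (11)
The overall nim-sum is X = 11. A stack of size p has a winning move iff p XOR X < p (reduce it to p XOR X).
  12: 12 XOR 11 = 7 < 12 — winning move (to 7).
  13: 13 XOR 11 = 6 < 13 — winning move (to 6).
  10: 10 XOR 11 = 1 < 10 — winning move (to 1).
That gives 3 winning moves.

3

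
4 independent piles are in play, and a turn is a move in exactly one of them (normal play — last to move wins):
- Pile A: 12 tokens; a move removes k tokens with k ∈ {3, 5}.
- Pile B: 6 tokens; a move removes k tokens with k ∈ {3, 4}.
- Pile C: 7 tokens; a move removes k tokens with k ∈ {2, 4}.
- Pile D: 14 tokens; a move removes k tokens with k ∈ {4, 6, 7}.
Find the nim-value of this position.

3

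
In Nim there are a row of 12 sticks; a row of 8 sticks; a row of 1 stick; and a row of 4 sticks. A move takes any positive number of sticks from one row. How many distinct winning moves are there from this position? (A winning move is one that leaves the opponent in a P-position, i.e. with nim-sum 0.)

Compute the nim-sum pairwise:
12 ^ 8 = 4
4 ^ 1 = 5
5 ^ 4 = 1
The overall nim-sum is X = 1. A row of size p has a winning move iff p XOR X < p (reduce it to p XOR X).
  12: 12 XOR 1 = 13 ≥ 12 — no move.
  8: 8 XOR 1 = 9 ≥ 8 — no move.
  1: 1 XOR 1 = 0 < 1 — winning move (to 0).
  4: 4 XOR 1 = 5 ≥ 4 — no move.
That gives 1 winning move.

1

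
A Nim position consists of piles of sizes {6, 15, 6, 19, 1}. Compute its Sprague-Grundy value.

Compute the nim-sum pairwise:
6 ⊕ 15 = 9
9 ⊕ 6 = 15
15 ⊕ 19 = 28
28 ⊕ 1 = 29

29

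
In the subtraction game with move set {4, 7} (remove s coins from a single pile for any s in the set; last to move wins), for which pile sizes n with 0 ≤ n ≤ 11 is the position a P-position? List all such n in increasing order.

0, 1, 2, 3, 11

Build the Grundy sequence with g(k) = mex{g(k−s) : s ∈ {4, 7}, s ≤ k}:
k:     0  1  2  3  4  5  6  7  8  9 10 11
g(k):  0  0  0  0  1  1  1  1  2  2  2  0
The P-positions (g = 0) in 0..11 are 0, 1, 2, 3, 11.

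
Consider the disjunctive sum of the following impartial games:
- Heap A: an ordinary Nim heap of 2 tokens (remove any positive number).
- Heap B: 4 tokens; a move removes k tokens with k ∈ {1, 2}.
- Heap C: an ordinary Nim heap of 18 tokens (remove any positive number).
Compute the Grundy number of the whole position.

17

Heap A is a plain Nim heap of size 2, so its Grundy value is 2.
For heap B, compute g(0), g(1), … with moves {1, 2}:
k:     0  1  2  3  4
g(k):  0  1  2  0  1
So g(4) = 1.
Heap C is a plain Nim heap of size 18, so its Grundy value is 18.
The value of a disjunctive sum is the nim-sum of the parts.
Combined value = 2 ⊕ 1 ⊕ 18 = 17.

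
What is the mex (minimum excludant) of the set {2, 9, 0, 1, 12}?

3

The values 0, 1, 2 are all present; 3 is the first non-negative integer missing from the set.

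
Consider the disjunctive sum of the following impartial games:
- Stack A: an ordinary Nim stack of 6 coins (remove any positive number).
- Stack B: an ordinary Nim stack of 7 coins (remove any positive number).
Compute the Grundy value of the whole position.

Stack A is a plain Nim stack of size 6, so its Grundy value is 6.
Stack B is a plain Nim stack of size 7, so its Grundy value is 7.
The value of a disjunctive sum is the nim-sum of the parts.
Combined value = 6 ⊕ 7 = 1.

1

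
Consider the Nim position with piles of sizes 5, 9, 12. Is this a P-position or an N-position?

P-position

Compute the nim-sum pairwise:
5 XOR 9 = 12
12 XOR 12 = 0
The nim-sum is 0, so this is a P-position: the player to move is in a losing position under optimal play.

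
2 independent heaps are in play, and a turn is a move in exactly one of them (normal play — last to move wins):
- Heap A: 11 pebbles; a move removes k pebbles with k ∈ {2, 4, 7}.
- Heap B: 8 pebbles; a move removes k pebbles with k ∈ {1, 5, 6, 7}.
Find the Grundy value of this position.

Build the Grundy sequence for heap A with g(k) = mex{g(k−s) : s ∈ {2, 4, 7}, s ≤ k}:
k:     0  1  2  3  4  5  6  7  8  9 10 11
g(k):  0  0  1  1  2  2  0  3  1  0  2  1
So g(11) = 1.
Grundy values for heap B (subtraction set {1, 5, 6, 7}):
g(0) = mex{} = 0
g(1) = mex{0} = 1
g(2) = mex{1} = 0
g(3) = mex{0} = 1
g(4) = mex{1} = 0
g(5) = mex{0} = 1
g(6) = mex{0,1} = 2
g(7) = mex{0,1,2} = 3
g(8) = mex{0,1,3} = 2
So g(8) = 2.
The value of a disjunctive sum is the nim-sum of the parts.
Combined value = 1 XOR 2 = 3.

3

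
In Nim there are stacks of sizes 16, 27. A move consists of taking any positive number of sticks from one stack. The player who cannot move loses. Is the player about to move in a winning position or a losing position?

Winning position

Nim-sum: 16 ⊕ 27 = 11.
The nim-sum is 11 ≠ 0, so this is an N-position: the player to move can win.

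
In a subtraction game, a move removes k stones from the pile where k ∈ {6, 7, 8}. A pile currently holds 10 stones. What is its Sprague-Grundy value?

1

Grundy values for subtraction set {6, 7, 8}:
k:     0  1  2  3  4  5  6  7  8  9 10
g(k):  0  0  0  0  0  0  1  1  1  1  1
So g(10) = 1.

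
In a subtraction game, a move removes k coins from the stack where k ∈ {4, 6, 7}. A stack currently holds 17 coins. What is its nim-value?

Build the Grundy sequence with g(k) = mex{g(k−s) : s ∈ {4, 6, 7}, s ≤ k}:
k:     0  1  2  3  4  5  6  7  8  9 10 11 12 13 14 15 16 17
g(k):  0  0  0  0  1  1  1  1  2  2  2  0  0  0  0  1  1  1
So g(17) = 1.

1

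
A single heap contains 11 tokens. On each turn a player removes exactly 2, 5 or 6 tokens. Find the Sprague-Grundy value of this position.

0

Build the Grundy sequence with g(k) = mex{g(k−s) : s ∈ {2, 5, 6}, s ≤ k}:
k:     0  1  2  3  4  5  6  7  8  9 10 11
g(k):  0  0  1  1  0  2  1  3  0  2  1  0
So g(11) = 0.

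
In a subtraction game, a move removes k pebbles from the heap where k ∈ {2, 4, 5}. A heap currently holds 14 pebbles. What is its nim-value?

0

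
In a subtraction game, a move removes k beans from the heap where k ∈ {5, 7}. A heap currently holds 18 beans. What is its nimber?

Build the Grundy sequence with g(k) = mex{g(k−s) : s ∈ {5, 7}, s ≤ k}:
k:     0  1  2  3  4  5  6  7  8  9 10 11 12 13 14 15 16 17 18
g(k):  0  0  0  0  0  1  1  1  1  1  2  2  0  0  0  0  0  1  1
So g(18) = 1.

1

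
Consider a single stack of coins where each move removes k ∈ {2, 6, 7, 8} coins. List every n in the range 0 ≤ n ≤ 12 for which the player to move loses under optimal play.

Compute g(0), g(1), … for moves {2, 6, 7, 8}:
k:     0  1  2  3  4  5  6  7  8  9 10 11 12
g(k):  0  0  1  1  0  0  1  1  2  2  3  3  2
The P-positions (g = 0) in 0..12 are 0, 1, 4, 5.

0, 1, 4, 5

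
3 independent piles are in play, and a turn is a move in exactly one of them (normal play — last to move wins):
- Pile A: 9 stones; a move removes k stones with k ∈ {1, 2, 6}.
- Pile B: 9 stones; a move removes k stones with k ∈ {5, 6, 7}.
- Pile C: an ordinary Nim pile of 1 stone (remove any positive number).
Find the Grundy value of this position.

Build the Grundy sequence for pile A with g(k) = mex{g(k−s) : s ∈ {1, 2, 6}, s ≤ k}:
g(0) = mex{} = 0
g(1) = mex{0} = 1
g(2) = mex{0,1} = 2
g(3) = mex{1,2} = 0
g(4) = mex{0,2} = 1
g(5) = mex{0,1} = 2
g(6) = mex{0,1,2} = 3
g(7) = mex{1,2,3} = 0
g(8) = mex{0,2,3} = 1
g(9) = mex{0,1} = 2
So g(9) = 2.
Build the Grundy sequence for pile B with g(k) = mex{g(k−s) : s ∈ {5, 6, 7}, s ≤ k}:
g(0) = mex{} = 0
g(1) = mex{} = 0
g(2) = mex{} = 0
g(3) = mex{} = 0
g(4) = mex{} = 0
g(5) = mex{0} = 1
g(6) = mex{0} = 1
g(7) = mex{0} = 1
g(8) = mex{0} = 1
g(9) = mex{0} = 1
So g(9) = 1.
Pile C is a plain Nim pile of size 1, so its Grundy value is 1.
The value of a disjunctive sum is the nim-sum of the parts.
Combined value = 2 XOR 1 XOR 1 = 2.

2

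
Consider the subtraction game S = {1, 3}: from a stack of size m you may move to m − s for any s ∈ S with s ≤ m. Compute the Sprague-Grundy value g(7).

Build the Grundy sequence with g(k) = mex{g(k−s) : s ∈ {1, 3}, s ≤ k}:
k:     0  1  2  3  4  5  6  7
g(k):  0  1  0  1  0  1  0  1
So g(7) = 1.

1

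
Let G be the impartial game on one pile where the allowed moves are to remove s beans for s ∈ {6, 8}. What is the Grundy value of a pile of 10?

1

Compute g(0), g(1), … for moves {6, 8}:
k:     0  1  2  3  4  5  6  7  8  9 10
g(k):  0  0  0  0  0  0  1  1  1  1  1
So g(10) = 1.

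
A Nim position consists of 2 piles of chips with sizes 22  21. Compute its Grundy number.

Compute the nim-sum pairwise:
22 ⊕ 21 = 3

3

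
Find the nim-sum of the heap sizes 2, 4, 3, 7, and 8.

10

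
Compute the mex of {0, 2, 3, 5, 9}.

1

0 is in the set but 1 is not, so the mex is 1.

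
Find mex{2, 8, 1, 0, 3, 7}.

4

The values 0, 1, 2, 3 are all present; 4 is the first non-negative integer missing from the set.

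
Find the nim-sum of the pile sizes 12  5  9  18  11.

In binary:
  01100  (12)
  00101  (5)
  01001  (9)
  10010  (18)
  01011  (11)
  -----
  11001  (25)

25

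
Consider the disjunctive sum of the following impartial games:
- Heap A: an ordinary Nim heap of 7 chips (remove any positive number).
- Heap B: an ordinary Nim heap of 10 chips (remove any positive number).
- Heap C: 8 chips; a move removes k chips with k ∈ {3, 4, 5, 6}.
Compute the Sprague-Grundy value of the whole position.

Heap A is a plain Nim heap of size 7, so its Grundy value is 7.
Heap B is a plain Nim heap of size 10, so its Grundy value is 10.
For heap C, compute g(0), g(1), … with moves {3, 4, 5, 6}:
g(0) = mex{} = 0
g(1) = mex{} = 0
g(2) = mex{} = 0
g(3) = mex{0} = 1
g(4) = mex{0} = 1
g(5) = mex{0} = 1
g(6) = mex{0,1} = 2
g(7) = mex{0,1} = 2
g(8) = mex{0,1} = 2
So g(8) = 2.
By the Sprague-Grundy theorem, the Grundy value of a sum of independent games is the XOR of the component values.
Combined value = 7 ⊕ 10 ⊕ 2 = 15.

15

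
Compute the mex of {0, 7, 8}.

0 is in the set but 1 is not, so the mex is 1.

1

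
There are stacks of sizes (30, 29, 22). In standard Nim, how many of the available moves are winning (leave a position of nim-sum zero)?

3

Nim-sum: 30 ^ 29 ^ 22 = 21.
The overall nim-sum is X = 21. A stack of size p has a winning move iff p XOR X < p (reduce it to p XOR X).
  30: 30 XOR 21 = 11 < 30 — winning move (to 11).
  29: 29 XOR 21 = 8 < 29 — winning move (to 8).
  22: 22 XOR 21 = 3 < 22 — winning move (to 3).
That gives 3 winning moves.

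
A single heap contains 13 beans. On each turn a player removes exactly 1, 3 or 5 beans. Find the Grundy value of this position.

Build the Grundy sequence with g(k) = mex{g(k−s) : s ∈ {1, 3, 5}, s ≤ k}:
k:     0  1  2  3  4  5  6  7  8  9 10 11 12 13
g(k):  0  1  0  1  0  1  0  1  0  1  0  1  0  1
So g(13) = 1.

1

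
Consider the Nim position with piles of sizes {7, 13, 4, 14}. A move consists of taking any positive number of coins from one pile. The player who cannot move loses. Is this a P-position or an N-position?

Nim-sum: 7 XOR 13 XOR 4 XOR 14 = 0.
The nim-sum is 0, so this is a P-position: the player to move is in a losing position under optimal play.

P-position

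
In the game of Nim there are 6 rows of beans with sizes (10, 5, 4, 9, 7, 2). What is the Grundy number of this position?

7

Write each in binary and XOR column by column:
  1010  (10)
  0101  (5)
  0100  (4)
  1001  (9)
  0111  (7)
  0010  (2)
  ----
  0111  (7)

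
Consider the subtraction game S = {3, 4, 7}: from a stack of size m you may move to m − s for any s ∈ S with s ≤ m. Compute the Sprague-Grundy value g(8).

Compute g(0), g(1), … for moves {3, 4, 7}:
k:     0  1  2  3  4  5  6  7  8
g(k):  0  0  0  1  1  1  2  2  2
So g(8) = 2.

2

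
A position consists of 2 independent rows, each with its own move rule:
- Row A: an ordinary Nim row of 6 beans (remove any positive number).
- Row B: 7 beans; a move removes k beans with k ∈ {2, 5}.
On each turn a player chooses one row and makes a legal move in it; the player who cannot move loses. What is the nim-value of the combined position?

6

Row A is a plain Nim row of size 6, so its Grundy value is 6.
For row B, compute g(0), g(1), … with moves {2, 5}:
k:     0  1  2  3  4  5  6  7
g(k):  0  0  1  1  0  2  1  0
So g(7) = 0.
By the Sprague-Grundy theorem, the Grundy value of a sum of independent games is the XOR of the component values.
Combined value = 6 XOR 0 = 6.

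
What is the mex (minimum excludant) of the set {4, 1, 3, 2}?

0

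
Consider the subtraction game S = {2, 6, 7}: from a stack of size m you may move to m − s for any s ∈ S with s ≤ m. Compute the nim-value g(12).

2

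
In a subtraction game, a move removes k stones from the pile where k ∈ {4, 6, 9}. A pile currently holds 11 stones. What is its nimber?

Compute g(0), g(1), … for moves {4, 6, 9}:
k:     0  1  2  3  4  5  6  7  8  9 10 11
g(k):  0  0  0  0  1  1  1  1  2  2  2  2
So g(11) = 2.

2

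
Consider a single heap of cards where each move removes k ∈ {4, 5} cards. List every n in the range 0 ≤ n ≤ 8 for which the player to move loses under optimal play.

Grundy values for subtraction set {4, 5}:
g(0) = mex{} = 0
g(1) = mex{} = 0
g(2) = mex{} = 0
g(3) = mex{} = 0
g(4) = mex{0} = 1
g(5) = mex{0} = 1
g(6) = mex{0} = 1
g(7) = mex{0} = 1
g(8) = mex{0,1} = 2
The P-positions (g = 0) in 0..8 are 0, 1, 2, 3.

0, 1, 2, 3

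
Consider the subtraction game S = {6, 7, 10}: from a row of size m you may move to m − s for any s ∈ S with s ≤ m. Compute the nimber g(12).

2

Grundy values for subtraction set {6, 7, 10}:
g(0) = mex{} = 0
g(1) = mex{} = 0
g(2) = mex{} = 0
g(3) = mex{} = 0
g(4) = mex{} = 0
g(5) = mex{} = 0
g(6) = mex{0} = 1
g(7) = mex{0} = 1
g(8) = mex{0} = 1
g(9) = mex{0} = 1
g(10) = mex{0} = 1
g(11) = mex{0} = 1
g(12) = mex{0,1} = 2
So g(12) = 2.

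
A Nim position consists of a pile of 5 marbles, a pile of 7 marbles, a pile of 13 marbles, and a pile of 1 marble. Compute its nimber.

In binary:
  0101  (5)
  0111  (7)
  1101  (13)
  0001  (1)
  ----
  1110  (14)

14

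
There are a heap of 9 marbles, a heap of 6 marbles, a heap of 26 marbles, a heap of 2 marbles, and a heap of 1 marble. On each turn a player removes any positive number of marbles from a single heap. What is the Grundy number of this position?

Bitwise XOR of the heap sizes:
  01001  (9)
  00110  (6)
  11010  (26)
  00010  (2)
  00001  (1)
  -----
  10110  (22)

22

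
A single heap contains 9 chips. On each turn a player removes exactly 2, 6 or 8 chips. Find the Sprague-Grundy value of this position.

Build the Grundy sequence with g(k) = mex{g(k−s) : s ∈ {2, 6, 8}, s ≤ k}:
g(0) = mex{} = 0
g(1) = mex{} = 0
g(2) = mex{0} = 1
g(3) = mex{0} = 1
g(4) = mex{1} = 0
g(5) = mex{1} = 0
g(6) = mex{0} = 1
g(7) = mex{0} = 1
g(8) = mex{0,1} = 2
g(9) = mex{0,1} = 2
So g(9) = 2.

2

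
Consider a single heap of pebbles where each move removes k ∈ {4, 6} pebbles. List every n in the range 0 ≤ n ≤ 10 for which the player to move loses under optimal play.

Grundy values for subtraction set {4, 6}:
g(0) = mex{} = 0
g(1) = mex{} = 0
g(2) = mex{} = 0
g(3) = mex{} = 0
g(4) = mex{0} = 1
g(5) = mex{0} = 1
g(6) = mex{0} = 1
g(7) = mex{0} = 1
g(8) = mex{0,1} = 2
g(9) = mex{0,1} = 2
g(10) = mex{1} = 0
The P-positions (g = 0) in 0..10 are 0, 1, 2, 3, 10.

0, 1, 2, 3, 10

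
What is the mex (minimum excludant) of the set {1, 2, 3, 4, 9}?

0

0 is not in the set, so the mex is 0.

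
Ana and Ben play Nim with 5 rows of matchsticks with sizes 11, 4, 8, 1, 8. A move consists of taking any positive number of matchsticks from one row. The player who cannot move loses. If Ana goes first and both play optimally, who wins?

Nim-sum: 11 XOR 4 XOR 8 XOR 1 XOR 8 = 14.
The nim-sum is 14 ≠ 0, so this is an N-position: the player to move can win; Ana has a winning move.

Ana wins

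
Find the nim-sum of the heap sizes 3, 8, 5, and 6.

8

Compute the nim-sum pairwise:
3 ⊕ 8 = 11
11 ⊕ 5 = 14
14 ⊕ 6 = 8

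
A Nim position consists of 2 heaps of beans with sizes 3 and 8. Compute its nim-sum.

Compute the nim-sum pairwise:
3 XOR 8 = 11

11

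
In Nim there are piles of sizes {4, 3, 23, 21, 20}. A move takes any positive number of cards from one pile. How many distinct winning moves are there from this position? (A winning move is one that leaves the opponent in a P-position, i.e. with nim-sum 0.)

Write each in binary and XOR column by column:
  00100  (4)
  00011  (3)
  10111  (23)
  10101  (21)
  10100  (20)
  -----
  10001  (17)
The overall nim-sum is X = 17. A pile of size p has a winning move iff p XOR X < p (reduce it to p XOR X).
  4: 4 XOR 17 = 21 ≥ 4 — no move.
  3: 3 XOR 17 = 18 ≥ 3 — no move.
  23: 23 XOR 17 = 6 < 23 — winning move (to 6).
  21: 21 XOR 17 = 4 < 21 — winning move (to 4).
  20: 20 XOR 17 = 5 < 20 — winning move (to 5).
That gives 3 winning moves.

3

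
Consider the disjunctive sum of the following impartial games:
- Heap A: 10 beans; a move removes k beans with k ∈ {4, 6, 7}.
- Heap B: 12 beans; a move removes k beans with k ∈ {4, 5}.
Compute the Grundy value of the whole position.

2

For heap A, compute g(0), g(1), … with moves {4, 6, 7}:
k:     0  1  2  3  4  5  6  7  8  9 10
g(k):  0  0  0  0  1  1  1  1  2  2  2
So g(10) = 2.
For heap B, compute g(0), g(1), … with moves {4, 5}:
k:     0  1  2  3  4  5  6  7  8  9 10 11 12
g(k):  0  0  0  0  1  1  1  1  2  0  0  0  0
So g(12) = 0.
By the Sprague-Grundy theorem, the Grundy value of a sum of independent games is the XOR of the component values.
Combined value = 2 ⊕ 0 = 2.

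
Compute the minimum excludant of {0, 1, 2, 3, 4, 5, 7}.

The values 0, 1, 2, 3, 4, 5 are all present; 6 is the first non-negative integer missing from the set.

6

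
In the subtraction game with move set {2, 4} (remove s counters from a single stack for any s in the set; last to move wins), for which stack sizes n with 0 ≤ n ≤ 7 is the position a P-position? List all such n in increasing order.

Compute g(0), g(1), … for moves {2, 4}:
g(0) = mex{} = 0
g(1) = mex{} = 0
g(2) = mex{0} = 1
g(3) = mex{0} = 1
g(4) = mex{0,1} = 2
g(5) = mex{0,1} = 2
g(6) = mex{1,2} = 0
g(7) = mex{1,2} = 0
The P-positions (g = 0) in 0..7 are 0, 1, 6, 7.

0, 1, 6, 7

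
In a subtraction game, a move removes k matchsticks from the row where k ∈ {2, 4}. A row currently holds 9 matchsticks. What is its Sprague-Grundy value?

1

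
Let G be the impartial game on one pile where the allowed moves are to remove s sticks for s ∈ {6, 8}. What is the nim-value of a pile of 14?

Compute g(0), g(1), … for moves {6, 8}:
g(0) = mex{} = 0
g(1) = mex{} = 0
g(2) = mex{} = 0
g(3) = mex{} = 0
g(4) = mex{} = 0
g(5) = mex{} = 0
g(6) = mex{0} = 1
g(7) = mex{0} = 1
g(8) = mex{0} = 1
g(9) = mex{0} = 1
g(10) = mex{0} = 1
g(11) = mex{0} = 1
g(12) = mex{0,1} = 2
g(13) = mex{0,1} = 2
g(14) = mex{1} = 0
So g(14) = 0.

0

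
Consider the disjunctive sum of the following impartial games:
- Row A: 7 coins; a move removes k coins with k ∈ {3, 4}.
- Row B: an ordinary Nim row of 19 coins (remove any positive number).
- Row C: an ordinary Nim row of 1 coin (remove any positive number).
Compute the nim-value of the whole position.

18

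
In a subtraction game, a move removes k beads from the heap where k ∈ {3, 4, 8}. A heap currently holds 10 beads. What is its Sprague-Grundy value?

1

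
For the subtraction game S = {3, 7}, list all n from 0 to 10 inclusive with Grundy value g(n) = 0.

0, 1, 2, 6, 10

Compute g(0), g(1), … for moves {3, 7}:
k:     0  1  2  3  4  5  6  7  8  9 10
g(k):  0  0  0  1  1  1  0  2  2  1  0
The P-positions (g = 0) in 0..10 are 0, 1, 2, 6, 10.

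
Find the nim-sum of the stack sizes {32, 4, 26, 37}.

27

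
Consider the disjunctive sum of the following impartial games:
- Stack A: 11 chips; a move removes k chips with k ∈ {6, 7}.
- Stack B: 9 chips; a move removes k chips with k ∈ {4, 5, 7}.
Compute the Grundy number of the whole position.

3

Build the Grundy sequence for stack A with g(k) = mex{g(k−s) : s ∈ {6, 7}, s ≤ k}:
g(0) = mex{} = 0
g(1) = mex{} = 0
g(2) = mex{} = 0
g(3) = mex{} = 0
g(4) = mex{} = 0
g(5) = mex{} = 0
g(6) = mex{0} = 1
g(7) = mex{0} = 1
g(8) = mex{0} = 1
g(9) = mex{0} = 1
g(10) = mex{0} = 1
g(11) = mex{0} = 1
So g(11) = 1.
Grundy values for stack B (subtraction set {4, 5, 7}):
g(0) = mex{} = 0
g(1) = mex{} = 0
g(2) = mex{} = 0
g(3) = mex{} = 0
g(4) = mex{0} = 1
g(5) = mex{0} = 1
g(6) = mex{0} = 1
g(7) = mex{0} = 1
g(8) = mex{0,1} = 2
g(9) = mex{0,1} = 2
So g(9) = 2.
The value of a disjunctive sum is the nim-sum of the parts.
Combined value = 1 XOR 2 = 3.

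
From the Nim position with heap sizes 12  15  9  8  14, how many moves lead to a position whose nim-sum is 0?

Bitwise XOR of the heap sizes:
  1100  (12)
  1111  (15)
  1001  (9)
  1000  (8)
  1110  (14)
  ----
  1100  (12)
The overall nim-sum is X = 12. A heap of size p has a winning move iff p XOR X < p (reduce it to p XOR X).
  12: 12 XOR 12 = 0 < 12 — winning move (to 0).
  15: 15 XOR 12 = 3 < 15 — winning move (to 3).
  9: 9 XOR 12 = 5 < 9 — winning move (to 5).
  8: 8 XOR 12 = 4 < 8 — winning move (to 4).
  14: 14 XOR 12 = 2 < 14 — winning move (to 2).
That gives 5 winning moves.

5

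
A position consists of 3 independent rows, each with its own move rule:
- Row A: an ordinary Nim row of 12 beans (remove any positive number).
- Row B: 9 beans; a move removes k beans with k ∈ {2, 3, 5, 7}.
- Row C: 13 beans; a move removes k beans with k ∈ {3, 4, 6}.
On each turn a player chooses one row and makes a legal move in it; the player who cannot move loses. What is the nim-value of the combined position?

13

Row A is a plain Nim row of size 12, so its Grundy value is 12.
Grundy values for row B (subtraction set {2, 3, 5, 7}):
g(0) = mex{} = 0
g(1) = mex{} = 0
g(2) = mex{0} = 1
g(3) = mex{0} = 1
g(4) = mex{0,1} = 2
g(5) = mex{0,1} = 2
g(6) = mex{0,1,2} = 3
g(7) = mex{0,1,2} = 3
g(8) = mex{0,1,2,3} = 4
g(9) = mex{1,2,3} = 0
So g(9) = 0.
Build the Grundy sequence for row C with g(k) = mex{g(k−s) : s ∈ {3, 4, 6}, s ≤ k}:
k:     0  1  2  3  4  5  6  7  8  9 10 11 12 13
g(k):  0  0  0  1  1  1  2  2  2  0  0  0  1  1
So g(13) = 1.
The value of a disjunctive sum is the nim-sum of the parts.
Combined value = 12 ⊕ 0 ⊕ 1 = 13.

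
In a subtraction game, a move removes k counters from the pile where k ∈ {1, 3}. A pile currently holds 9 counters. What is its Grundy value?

1

Build the Grundy sequence with g(k) = mex{g(k−s) : s ∈ {1, 3}, s ≤ k}:
k:     0  1  2  3  4  5  6  7  8  9
g(k):  0  1  0  1  0  1  0  1  0  1
So g(9) = 1.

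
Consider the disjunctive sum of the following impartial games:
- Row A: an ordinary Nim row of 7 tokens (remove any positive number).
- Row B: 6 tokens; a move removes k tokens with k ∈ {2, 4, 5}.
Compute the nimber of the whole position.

4

Row A is a plain Nim row of size 7, so its Grundy value is 7.
Grundy values for row B (subtraction set {2, 4, 5}):
k:     0  1  2  3  4  5  6
g(k):  0  0  1  1  2  2  3
So g(6) = 3.
By the Sprague-Grundy theorem, the Grundy value of a sum of independent games is the XOR of the component values.
Combined value = 7 ⊕ 3 = 4.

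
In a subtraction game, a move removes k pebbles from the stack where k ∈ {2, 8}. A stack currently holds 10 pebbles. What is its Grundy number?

0

Build the Grundy sequence with g(k) = mex{g(k−s) : s ∈ {2, 8}, s ≤ k}:
k:     0  1  2  3  4  5  6  7  8  9 10
g(k):  0  0  1  1  0  0  1  1  2  2  0
So g(10) = 0.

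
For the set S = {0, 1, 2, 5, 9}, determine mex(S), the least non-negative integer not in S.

3

The values 0, 1, 2 are all present; 3 is the first non-negative integer missing from the set.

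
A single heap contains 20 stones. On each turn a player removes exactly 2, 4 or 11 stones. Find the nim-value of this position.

Grundy values for subtraction set {2, 4, 11}:
k:     0  1  2  3  4  5  6  7  8  9 10 11 12 13 14 15 16 17 18 19 20
g(k):  0  0  1  1  2  2  0  0  1  1  2  2  3  0  0  1  1  2  2  0  0
So g(20) = 0.

0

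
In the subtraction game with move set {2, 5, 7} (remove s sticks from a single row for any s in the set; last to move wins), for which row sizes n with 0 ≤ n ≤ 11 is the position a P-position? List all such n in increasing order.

0, 1, 4, 10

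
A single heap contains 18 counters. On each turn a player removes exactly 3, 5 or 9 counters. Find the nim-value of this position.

Compute g(0), g(1), … for moves {3, 5, 9}:
k:     0  1  2  3  4  5  6  7  8  9 10 11 12 13 14 15 16 17 18
g(k):  0  0  0  1  1  1  2  2  0  3  3  1  0  2  0  1  0  1  0
So g(18) = 0.

0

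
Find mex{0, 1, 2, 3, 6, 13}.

4

The values 0, 1, 2, 3 are all present; 4 is the first non-negative integer missing from the set.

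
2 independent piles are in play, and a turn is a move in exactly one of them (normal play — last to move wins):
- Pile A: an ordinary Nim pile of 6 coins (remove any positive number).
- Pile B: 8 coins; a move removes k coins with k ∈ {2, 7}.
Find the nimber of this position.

Pile A is a plain Nim pile of size 6, so its Grundy value is 6.
For pile B, compute g(0), g(1), … with moves {2, 7}:
k:     0  1  2  3  4  5  6  7  8
g(k):  0  0  1  1  0  0  1  1  2
So g(8) = 2.
By the Sprague-Grundy theorem, the Grundy value of a sum of independent games is the XOR of the component values.
Combined value = 6 ⊕ 2 = 4.

4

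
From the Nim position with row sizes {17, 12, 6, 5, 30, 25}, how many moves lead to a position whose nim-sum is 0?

In binary:
  10001  (17)
  01100  (12)
  00110  (6)
  00101  (5)
  11110  (30)
  11001  (25)
  -----
  11001  (25)
The overall nim-sum is X = 25. A row of size p has a winning move iff p XOR X < p (reduce it to p XOR X).
  17: 17 XOR 25 = 8 < 17 — winning move (to 8).
  12: 12 XOR 25 = 21 ≥ 12 — no move.
  6: 6 XOR 25 = 31 ≥ 6 — no move.
  5: 5 XOR 25 = 28 ≥ 5 — no move.
  30: 30 XOR 25 = 7 < 30 — winning move (to 7).
  25: 25 XOR 25 = 0 < 25 — winning move (to 0).
That gives 3 winning moves.

3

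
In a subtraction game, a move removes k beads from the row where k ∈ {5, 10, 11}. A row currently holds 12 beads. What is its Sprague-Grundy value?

2

Build the Grundy sequence with g(k) = mex{g(k−s) : s ∈ {5, 10, 11}, s ≤ k}:
g(0) = mex{} = 0
g(1) = mex{} = 0
g(2) = mex{} = 0
g(3) = mex{} = 0
g(4) = mex{} = 0
g(5) = mex{0} = 1
g(6) = mex{0} = 1
g(7) = mex{0} = 1
g(8) = mex{0} = 1
g(9) = mex{0} = 1
g(10) = mex{0,1} = 2
g(11) = mex{0,1} = 2
g(12) = mex{0,1} = 2
So g(12) = 2.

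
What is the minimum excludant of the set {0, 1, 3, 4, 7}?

2

The values 0, 1 are all present; 2 is the first non-negative integer missing from the set.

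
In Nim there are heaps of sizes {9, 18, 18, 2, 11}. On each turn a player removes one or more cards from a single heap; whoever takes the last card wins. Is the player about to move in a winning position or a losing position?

Losing position

Write each in binary and XOR column by column:
  01001  (9)
  10010  (18)
  10010  (18)
  00010  (2)
  01011  (11)
  -----
  00000  (0)
The nim-sum is 0, so this is a P-position: the player to move is in a losing position under optimal play.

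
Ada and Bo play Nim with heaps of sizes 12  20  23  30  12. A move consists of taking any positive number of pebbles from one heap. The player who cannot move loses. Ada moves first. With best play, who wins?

Bitwise XOR of the heap sizes:
  01100  (12)
  10100  (20)
  10111  (23)
  11110  (30)
  01100  (12)
  -----
  11101  (29)
The nim-sum is 29 ≠ 0, so this is an N-position: the player to move can win; Ada has a winning move.

Ada wins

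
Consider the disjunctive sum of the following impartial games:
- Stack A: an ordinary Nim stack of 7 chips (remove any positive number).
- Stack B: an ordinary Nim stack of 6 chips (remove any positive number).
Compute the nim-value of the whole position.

1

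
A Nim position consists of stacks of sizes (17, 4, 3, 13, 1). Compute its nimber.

26

Nim-sum: 17 ^ 4 ^ 3 ^ 13 ^ 1 = 26.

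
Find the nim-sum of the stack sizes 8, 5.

13

Nim-sum: 8 XOR 5 = 13.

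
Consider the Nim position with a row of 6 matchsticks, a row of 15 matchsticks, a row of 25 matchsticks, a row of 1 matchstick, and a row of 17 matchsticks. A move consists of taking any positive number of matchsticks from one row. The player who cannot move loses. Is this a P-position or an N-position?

P-position

Bitwise XOR of the heap sizes:
  00110  (6)
  01111  (15)
  11001  (25)
  00001  (1)
  10001  (17)
  -----
  00000  (0)
The nim-sum is 0, so this is a P-position: the player to move is in a losing position under optimal play.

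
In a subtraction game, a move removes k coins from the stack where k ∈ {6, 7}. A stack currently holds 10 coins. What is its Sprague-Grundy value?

Compute g(0), g(1), … for moves {6, 7}:
k:     0  1  2  3  4  5  6  7  8  9 10
g(k):  0  0  0  0  0  0  1  1  1  1  1
So g(10) = 1.

1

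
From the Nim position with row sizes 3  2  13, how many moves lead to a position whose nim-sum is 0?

1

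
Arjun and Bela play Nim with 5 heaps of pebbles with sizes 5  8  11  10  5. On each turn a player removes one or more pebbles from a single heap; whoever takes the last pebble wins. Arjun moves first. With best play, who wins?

Arjun wins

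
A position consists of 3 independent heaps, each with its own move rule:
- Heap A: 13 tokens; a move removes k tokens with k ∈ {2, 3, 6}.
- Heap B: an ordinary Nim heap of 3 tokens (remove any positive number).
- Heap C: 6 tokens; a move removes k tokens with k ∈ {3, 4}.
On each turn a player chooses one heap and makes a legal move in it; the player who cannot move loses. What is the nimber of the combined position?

Grundy values for heap A (subtraction set {2, 3, 6}):
g(0) = mex{} = 0
g(1) = mex{} = 0
g(2) = mex{0} = 1
g(3) = mex{0} = 1
g(4) = mex{0,1} = 2
g(5) = mex{1} = 0
g(6) = mex{0,1,2} = 3
g(7) = mex{0,2} = 1
g(8) = mex{0,1,3} = 2
g(9) = mex{1,3} = 0
g(10) = mex{1,2} = 0
g(11) = mex{0,2} = 1
g(12) = mex{0,3} = 1
g(13) = mex{0,1} = 2
So g(13) = 2.
Heap B is a plain Nim heap of size 3, so its Grundy value is 3.
Grundy values for heap C (subtraction set {3, 4}):
k:     0  1  2  3  4  5  6
g(k):  0  0  0  1  1  1  2
So g(6) = 2.
By the Sprague-Grundy theorem, the Grundy value of a sum of independent games is the XOR of the component values.
Combined value = 2 ⊕ 3 ⊕ 2 = 3.

3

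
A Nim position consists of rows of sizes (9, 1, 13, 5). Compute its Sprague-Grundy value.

Compute the nim-sum pairwise:
9 ^ 1 = 8
8 ^ 13 = 5
5 ^ 5 = 0

0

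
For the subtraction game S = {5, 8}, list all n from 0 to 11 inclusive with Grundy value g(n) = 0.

0, 1, 2, 3, 4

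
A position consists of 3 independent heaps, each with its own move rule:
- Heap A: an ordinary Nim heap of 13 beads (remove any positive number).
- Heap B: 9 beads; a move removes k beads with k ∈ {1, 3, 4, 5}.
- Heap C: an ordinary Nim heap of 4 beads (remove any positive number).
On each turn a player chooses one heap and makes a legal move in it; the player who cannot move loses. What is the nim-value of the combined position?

Heap A is a plain Nim heap of size 13, so its Grundy value is 13.
Build the Grundy sequence for heap B with g(k) = mex{g(k−s) : s ∈ {1, 3, 4, 5}, s ≤ k}:
g(0) = mex{} = 0
g(1) = mex{0} = 1
g(2) = mex{1} = 0
g(3) = mex{0} = 1
g(4) = mex{0,1} = 2
g(5) = mex{0,1,2} = 3
g(6) = mex{0,1,3} = 2
g(7) = mex{0,1,2} = 3
g(8) = mex{1,2,3} = 0
g(9) = mex{0,2,3} = 1
So g(9) = 1.
Heap C is a plain Nim heap of size 4, so its Grundy value is 4.
By the Sprague-Grundy theorem, the Grundy value of a sum of independent games is the XOR of the component values.
Combined value = 13 ⊕ 1 ⊕ 4 = 8.

8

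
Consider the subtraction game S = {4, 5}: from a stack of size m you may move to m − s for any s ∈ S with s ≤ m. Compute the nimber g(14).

1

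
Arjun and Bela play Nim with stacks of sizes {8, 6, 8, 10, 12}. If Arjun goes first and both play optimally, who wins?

Bela wins

Compute the nim-sum pairwise:
8 ^ 6 = 14
14 ^ 8 = 6
6 ^ 10 = 12
12 ^ 12 = 0
The nim-sum is 0, so this is a P-position: the player to move is in a losing position under optimal play; Arjun is about to move from it and so loses — Bela wins.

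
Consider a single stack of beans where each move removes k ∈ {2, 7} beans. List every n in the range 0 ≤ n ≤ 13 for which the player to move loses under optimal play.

Compute g(0), g(1), … for moves {2, 7}:
k:     0  1  2  3  4  5  6  7  8  9 10 11 12 13
g(k):  0  0  1  1  0  0  1  1  2  0  0  1  1  0
The P-positions (g = 0) in 0..13 are 0, 1, 4, 5, 9, 10, 13.

0, 1, 4, 5, 9, 10, 13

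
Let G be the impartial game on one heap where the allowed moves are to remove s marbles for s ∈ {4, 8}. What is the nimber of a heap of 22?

Compute g(0), g(1), … for moves {4, 8}:
k:     0  1  2  3  4  5  6  7  8  9 10 11 12 13 14 15 16 17 18 19 20 21 22
g(k):  0  0  0  0  1  1  1  1  2  2  2  2  0  0  0  0  1  1  1  1  2  2  2
So g(22) = 2.

2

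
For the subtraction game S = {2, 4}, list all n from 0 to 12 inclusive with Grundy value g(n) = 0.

Grundy values for subtraction set {2, 4}:
k:     0  1  2  3  4  5  6  7  8  9 10 11 12
g(k):  0  0  1  1  2  2  0  0  1  1  2  2  0
The P-positions (g = 0) in 0..12 are 0, 1, 6, 7, 12.

0, 1, 6, 7, 12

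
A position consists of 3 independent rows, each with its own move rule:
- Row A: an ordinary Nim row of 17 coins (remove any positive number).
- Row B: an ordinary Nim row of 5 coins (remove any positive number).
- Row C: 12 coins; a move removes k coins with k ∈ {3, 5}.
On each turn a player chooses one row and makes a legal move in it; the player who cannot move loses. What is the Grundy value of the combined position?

21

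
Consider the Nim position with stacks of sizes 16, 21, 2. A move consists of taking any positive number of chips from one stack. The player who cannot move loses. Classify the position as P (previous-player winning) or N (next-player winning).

N-position

Nim-sum: 16 XOR 21 XOR 2 = 7.
The nim-sum is 7 ≠ 0, so this is an N-position: the player to move can win.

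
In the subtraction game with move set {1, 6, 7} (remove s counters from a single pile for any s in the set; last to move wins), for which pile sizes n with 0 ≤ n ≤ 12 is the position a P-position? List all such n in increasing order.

0, 2, 4, 12

Build the Grundy sequence with g(k) = mex{g(k−s) : s ∈ {1, 6, 7}, s ≤ k}:
g(0) = mex{} = 0
g(1) = mex{0} = 1
g(2) = mex{1} = 0
g(3) = mex{0} = 1
g(4) = mex{1} = 0
g(5) = mex{0} = 1
g(6) = mex{0,1} = 2
g(7) = mex{0,1,2} = 3
g(8) = mex{0,1,3} = 2
g(9) = mex{0,1,2} = 3
g(10) = mex{0,1,3} = 2
g(11) = mex{0,1,2} = 3
g(12) = mex{1,2,3} = 0
The P-positions (g = 0) in 0..12 are 0, 2, 4, 12.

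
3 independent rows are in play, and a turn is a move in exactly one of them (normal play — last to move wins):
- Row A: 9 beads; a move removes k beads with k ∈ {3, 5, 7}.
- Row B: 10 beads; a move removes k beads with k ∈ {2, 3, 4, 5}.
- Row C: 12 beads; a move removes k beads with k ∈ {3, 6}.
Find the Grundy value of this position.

For row A, compute g(0), g(1), … with moves {3, 5, 7}:
g(0) = mex{} = 0
g(1) = mex{} = 0
g(2) = mex{} = 0
g(3) = mex{0} = 1
g(4) = mex{0} = 1
g(5) = mex{0} = 1
g(6) = mex{0,1} = 2
g(7) = mex{0,1} = 2
g(8) = mex{0,1} = 2
g(9) = mex{0,1,2} = 3
So g(9) = 3.
For row B, compute g(0), g(1), … with moves {2, 3, 4, 5}:
k:     0  1  2  3  4  5  6  7  8  9 10
g(k):  0  0  1  1  2  2  3  0  0  1  1
So g(10) = 1.
For row C, compute g(0), g(1), … with moves {3, 6}:
g(0) = mex{} = 0
g(1) = mex{} = 0
g(2) = mex{} = 0
g(3) = mex{0} = 1
g(4) = mex{0} = 1
g(5) = mex{0} = 1
g(6) = mex{0,1} = 2
g(7) = mex{0,1} = 2
g(8) = mex{0,1} = 2
g(9) = mex{1,2} = 0
g(10) = mex{1,2} = 0
g(11) = mex{1,2} = 0
g(12) = mex{0,2} = 1
So g(12) = 1.
By the Sprague-Grundy theorem, the Grundy value of a sum of independent games is the XOR of the component values.
Combined value = 3 XOR 1 XOR 1 = 3.

3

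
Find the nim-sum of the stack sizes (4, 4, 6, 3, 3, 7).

1

Nim-sum: 4 ^ 4 ^ 6 ^ 3 ^ 3 ^ 7 = 1.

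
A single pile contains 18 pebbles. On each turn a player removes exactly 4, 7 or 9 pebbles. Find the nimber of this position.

Build the Grundy sequence with g(k) = mex{g(k−s) : s ∈ {4, 7, 9}, s ≤ k}:
k:     0  1  2  3  4  5  6  7  8  9 10 11 12 13 14 15 16 17 18
g(k):  0  0  0  0  1  1  1  1  2  2  2  2  3  0  0  0  0  1  1
So g(18) = 1.

1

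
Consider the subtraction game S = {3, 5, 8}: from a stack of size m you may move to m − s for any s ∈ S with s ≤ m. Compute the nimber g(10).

Grundy values for subtraction set {3, 5, 8}:
k:     0  1  2  3  4  5  6  7  8  9 10
g(k):  0  0  0  1  1  1  2  2  2  3  3
So g(10) = 3.

3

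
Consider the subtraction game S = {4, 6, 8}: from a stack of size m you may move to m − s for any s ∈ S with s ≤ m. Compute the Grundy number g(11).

2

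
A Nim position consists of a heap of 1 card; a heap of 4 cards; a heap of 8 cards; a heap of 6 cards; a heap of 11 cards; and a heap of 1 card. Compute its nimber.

1

Write each in binary and XOR column by column:
  0001  (1)
  0100  (4)
  1000  (8)
  0110  (6)
  1011  (11)
  0001  (1)
  ----
  0001  (1)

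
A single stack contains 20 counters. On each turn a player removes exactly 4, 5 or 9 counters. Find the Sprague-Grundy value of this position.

1

Build the Grundy sequence with g(k) = mex{g(k−s) : s ∈ {4, 5, 9}, s ≤ k}:
k:     0  1  2  3  4  5  6  7  8  9 10 11 12 13 14 15 16 17 18 19 20
g(k):  0  0  0  0  1  1  1  1  2  2  2  2  3  0  0  0  0  1  1  1  1
So g(20) = 1.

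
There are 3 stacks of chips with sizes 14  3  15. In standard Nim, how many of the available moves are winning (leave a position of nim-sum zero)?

3

Compute the nim-sum pairwise:
14 ⊕ 3 = 13
13 ⊕ 15 = 2
The overall nim-sum is X = 2. A stack of size p has a winning move iff p XOR X < p (reduce it to p XOR X).
  14: 14 XOR 2 = 12 < 14 — winning move (to 12).
  3: 3 XOR 2 = 1 < 3 — winning move (to 1).
  15: 15 XOR 2 = 13 < 15 — winning move (to 13).
That gives 3 winning moves.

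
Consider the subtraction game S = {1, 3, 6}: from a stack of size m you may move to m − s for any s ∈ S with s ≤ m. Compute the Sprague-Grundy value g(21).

Grundy values for subtraction set {1, 3, 6}:
k:     0  1  2  3  4  5  6  7  8  9 10 11 12 13 14 15 16 17 18 19 20 21
g(k):  0  1  0  1  0  1  2  3  2  0  1  0  1  0  1  2  3  2  0  1  0  1
So g(21) = 1.

1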